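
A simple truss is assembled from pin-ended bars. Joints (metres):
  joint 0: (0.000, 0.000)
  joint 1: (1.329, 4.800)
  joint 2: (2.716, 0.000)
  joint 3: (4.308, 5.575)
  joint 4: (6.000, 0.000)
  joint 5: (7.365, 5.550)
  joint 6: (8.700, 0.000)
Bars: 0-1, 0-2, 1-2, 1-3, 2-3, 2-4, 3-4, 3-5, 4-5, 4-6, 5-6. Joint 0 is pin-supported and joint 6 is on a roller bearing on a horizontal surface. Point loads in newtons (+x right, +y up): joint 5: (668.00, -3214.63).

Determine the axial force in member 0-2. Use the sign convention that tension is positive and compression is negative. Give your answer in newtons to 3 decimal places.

686.590

N=7 nodes, M=11 members, R=3 reactions → 2N=14, M+R=14
member 0 (0-1): L=4.9806, (cx,cy)=(0.2668,0.9637)
member 1 (0-2): L=2.7160, (cx,cy)=(1.0000,0.0000)
member 2 (1-2): L=4.9964, (cx,cy)=(0.2776,-0.9607)
member 3 (1-3): L=3.0782, (cx,cy)=(0.9678,0.2518)
member 4 (2-3): L=5.7979, (cx,cy)=(0.2746,0.9616)
member 5 (2-4): L=3.2840, (cx,cy)=(1.0000,0.0000)
member 6 (3-4): L=5.8261, (cx,cy)=(0.2904,-0.9569)
member 7 (3-5): L=3.0571, (cx,cy)=(1.0000,-0.0082)
member 8 (4-5): L=5.7154, (cx,cy)=(0.2388,0.9711)
member 9 (4-6): L=2.7000, (cx,cy)=(1.0000,0.0000)
member 10 (5-6): L=5.7083, (cx,cy)=(0.2339,-0.9723)
solve A·x = −loads:
  F[0-1] = -69.6675 N (compression)
  F[0-2] = +686.5898 N (tension)
  F[1-2] = +60.3198 N (tension)
  F[1-3] = -36.5108 N (compression)
  F[2-3] = -60.2655 N (compression)
  F[2-4] = +719.8826 N (tension)
  F[3-4] = +70.7847 N (tension)
  F[3-5] = -72.4421 N (compression)
  F[4-5] = -69.7524 N (compression)
  F[4-6] = +757.0986 N (tension)
  F[5-6] = -3237.2646 N (compression)
  Rx@0 = -668.0000 N
  Ry@0 = +67.1415 N
  Ry@6 = +3147.4885 N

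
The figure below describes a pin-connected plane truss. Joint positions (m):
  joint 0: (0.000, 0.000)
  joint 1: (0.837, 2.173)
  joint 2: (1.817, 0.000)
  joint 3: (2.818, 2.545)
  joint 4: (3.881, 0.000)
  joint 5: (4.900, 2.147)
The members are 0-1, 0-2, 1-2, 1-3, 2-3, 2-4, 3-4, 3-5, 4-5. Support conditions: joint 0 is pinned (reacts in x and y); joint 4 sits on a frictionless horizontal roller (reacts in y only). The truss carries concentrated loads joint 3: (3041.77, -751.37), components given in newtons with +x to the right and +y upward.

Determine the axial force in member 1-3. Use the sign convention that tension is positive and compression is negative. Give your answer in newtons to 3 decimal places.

1403.117

N=6 nodes, M=9 members, R=3 reactions → 2N=12, M+R=12
member 0 (0-1): L=2.3286, (cx,cy)=(0.3594,0.9332)
member 1 (0-2): L=1.8170, (cx,cy)=(1.0000,0.0000)
member 2 (1-2): L=2.3838, (cx,cy)=(0.4111,-0.9116)
member 3 (1-3): L=2.0156, (cx,cy)=(0.9828,0.1846)
member 4 (2-3): L=2.7348, (cx,cy)=(0.3660,0.9306)
member 5 (2-4): L=2.0640, (cx,cy)=(1.0000,0.0000)
member 6 (3-4): L=2.7581, (cx,cy)=(0.3854,-0.9227)
member 7 (3-5): L=2.1197, (cx,cy)=(0.9822,-0.1878)
member 8 (4-5): L=2.3765, (cx,cy)=(0.4288,0.9034)
solve A·x = −loads:
  F[0-1] = +1916.9835 N (tension)
  F[0-2] = +2352.7305 N (tension)
  F[1-2] = -1678.3010 N (compression)
  F[1-3] = +1403.1169 N (tension)
  F[2-3] = +1643.9974 N (tension)
  F[2-4] = +1061.0112 N (tension)
  F[3-4] = -2752.9177 N (compression)
  F[3-5] = +0.0000 N (tension)
  F[4-5] = -0.0000 N (compression)
  Rx@0 = -3041.7700 N
  Ry@0 = -1788.8684 N
  Ry@4 = +2540.2384 N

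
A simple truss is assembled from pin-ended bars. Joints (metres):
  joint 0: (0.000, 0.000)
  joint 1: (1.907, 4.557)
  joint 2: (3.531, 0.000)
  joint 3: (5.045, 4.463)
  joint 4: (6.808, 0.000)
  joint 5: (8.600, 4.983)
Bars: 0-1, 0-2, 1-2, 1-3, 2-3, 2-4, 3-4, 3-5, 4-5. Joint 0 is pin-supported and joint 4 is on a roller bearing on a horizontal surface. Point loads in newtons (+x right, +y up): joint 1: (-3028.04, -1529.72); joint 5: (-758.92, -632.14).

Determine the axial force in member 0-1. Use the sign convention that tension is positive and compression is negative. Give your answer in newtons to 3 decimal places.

N=6 nodes, M=9 members, R=3 reactions → 2N=12, M+R=12
member 0 (0-1): L=4.9399, (cx,cy)=(0.3860,0.9225)
member 1 (0-2): L=3.5310, (cx,cy)=(1.0000,0.0000)
member 2 (1-2): L=4.8377, (cx,cy)=(0.3357,-0.9420)
member 3 (1-3): L=3.1394, (cx,cy)=(0.9996,-0.0299)
member 4 (2-3): L=4.7128, (cx,cy)=(0.3213,0.9470)
member 5 (2-4): L=3.2770, (cx,cy)=(1.0000,0.0000)
member 6 (3-4): L=4.7986, (cx,cy)=(0.3674,-0.9301)
member 7 (3-5): L=3.5928, (cx,cy)=(0.9895,0.1447)
member 8 (4-5): L=5.2954, (cx,cy)=(0.3384,0.9410)
solve A·x = −loads:
  F[0-1] = -3812.7125 N (compression)
  F[0-2] = -2315.1083 N (compression)
  F[1-2] = +2082.6212 N (tension)
  F[1-3] = +857.4479 N (tension)
  F[2-3] = -2071.5750 N (compression)
  F[2-4] = -950.4855 N (compression)
  F[3-4] = +2048.6429 N (tension)
  F[3-5] = -567.0747 N (compression)
  F[4-5] = -584.5541 N (compression)
  Rx@0 = +3786.9600 N
  Ry@0 = +3517.1621 N
  Ry@4 = -1355.3021 N

-3812.712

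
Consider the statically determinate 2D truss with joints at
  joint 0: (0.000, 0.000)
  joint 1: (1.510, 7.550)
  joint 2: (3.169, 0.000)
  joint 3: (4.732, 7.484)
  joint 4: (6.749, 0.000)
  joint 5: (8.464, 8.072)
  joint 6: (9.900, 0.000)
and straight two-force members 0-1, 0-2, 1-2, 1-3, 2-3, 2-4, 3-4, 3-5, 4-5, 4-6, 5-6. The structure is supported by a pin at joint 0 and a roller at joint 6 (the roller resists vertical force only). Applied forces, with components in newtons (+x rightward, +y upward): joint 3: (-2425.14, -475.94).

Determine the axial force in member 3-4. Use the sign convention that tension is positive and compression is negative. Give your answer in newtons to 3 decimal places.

N=7 nodes, M=11 members, R=3 reactions → 2N=14, M+R=14
member 0 (0-1): L=7.6995, (cx,cy)=(0.1961,0.9806)
member 1 (0-2): L=3.1690, (cx,cy)=(1.0000,0.0000)
member 2 (1-2): L=7.7301, (cx,cy)=(0.2146,-0.9767)
member 3 (1-3): L=3.2227, (cx,cy)=(0.9998,-0.0205)
member 4 (2-3): L=7.6455, (cx,cy)=(0.2044,0.9789)
member 5 (2-4): L=3.5800, (cx,cy)=(1.0000,0.0000)
member 6 (3-4): L=7.7510, (cx,cy)=(0.2602,-0.9655)
member 7 (3-5): L=3.7780, (cx,cy)=(0.9878,0.1556)
member 8 (4-5): L=8.2522, (cx,cy)=(0.2078,0.9782)
member 9 (4-6): L=3.1510, (cx,cy)=(1.0000,0.0000)
member 10 (5-6): L=8.1987, (cx,cy)=(0.1751,-0.9845)
solve A·x = −loads:
  F[0-1] = -2122.9851 N (compression)
  F[0-2] = -2008.7884 N (compression)
  F[1-2] = +2149.8317 N (tension)
  F[1-3] = -877.9219 N (compression)
  F[2-3] = -2145.0407 N (compression)
  F[2-4] = -1108.8814 N (compression)
  F[3-4] = +1768.9458 N (tension)
  F[3-5] = +656.5610 N (tension)
  F[4-5] = -1746.1274 N (compression)
  F[4-6] = -285.6733 N (compression)
  F[5-6] = +1631.0307 N (tension)
  Rx@0 = +2425.1400 N
  Ry@0 = +2081.7581 N
  Ry@6 = -1605.8181 N

1768.946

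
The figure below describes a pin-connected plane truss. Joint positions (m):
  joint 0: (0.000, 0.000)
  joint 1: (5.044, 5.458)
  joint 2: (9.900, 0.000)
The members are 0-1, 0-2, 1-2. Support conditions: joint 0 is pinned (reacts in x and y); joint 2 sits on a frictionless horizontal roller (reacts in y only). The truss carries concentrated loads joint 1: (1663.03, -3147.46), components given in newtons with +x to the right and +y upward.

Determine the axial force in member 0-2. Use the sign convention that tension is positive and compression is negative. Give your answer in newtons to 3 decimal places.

N=3 nodes, M=3 members, R=3 reactions → 2N=6, M+R=6
member 0 (0-1): L=7.4318, (cx,cy)=(0.6787,0.7344)
member 1 (0-2): L=9.9000, (cx,cy)=(1.0000,0.0000)
member 2 (1-2): L=7.3055, (cx,cy)=(0.6647,-0.7471)
solve A·x = −loads:
  F[0-1] = -853.7379 N (compression)
  F[0-2] = +2242.4660 N (tension)
  F[1-2] = -3373.6329 N (compression)
  Rx@0 = -1663.0300 N
  Ry@0 = +626.9947 N
  Ry@2 = +2520.4653 N

2242.466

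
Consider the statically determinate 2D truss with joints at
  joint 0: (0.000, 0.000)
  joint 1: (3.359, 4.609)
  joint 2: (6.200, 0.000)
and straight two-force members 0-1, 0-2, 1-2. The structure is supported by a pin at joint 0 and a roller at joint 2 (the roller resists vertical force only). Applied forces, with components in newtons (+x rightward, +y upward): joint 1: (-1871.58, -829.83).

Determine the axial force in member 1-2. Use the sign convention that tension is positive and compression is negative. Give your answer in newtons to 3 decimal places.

N=3 nodes, M=3 members, R=3 reactions → 2N=6, M+R=6
member 0 (0-1): L=5.7031, (cx,cy)=(0.5890,0.8082)
member 1 (0-2): L=6.2000, (cx,cy)=(1.0000,0.0000)
member 2 (1-2): L=5.4143, (cx,cy)=(0.5247,-0.8513)
solve A·x = −loads:
  F[0-1] = -2192.1103 N (compression)
  F[0-2] = -580.4836 N (compression)
  F[1-2] = +1106.2607 N (tension)
  Rx@0 = +1871.5800 N
  Ry@0 = +1771.5579 N
  Ry@2 = -941.7279 N

1106.261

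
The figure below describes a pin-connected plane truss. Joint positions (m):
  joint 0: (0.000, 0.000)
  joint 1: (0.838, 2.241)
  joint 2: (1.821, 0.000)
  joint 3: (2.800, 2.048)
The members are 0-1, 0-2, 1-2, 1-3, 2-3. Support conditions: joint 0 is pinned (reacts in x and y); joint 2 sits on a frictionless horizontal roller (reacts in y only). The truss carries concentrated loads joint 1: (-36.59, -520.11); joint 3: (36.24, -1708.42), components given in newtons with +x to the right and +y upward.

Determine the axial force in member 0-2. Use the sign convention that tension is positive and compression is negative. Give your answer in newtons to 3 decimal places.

N=4 nodes, M=5 members, R=3 reactions → 2N=8, M+R=8
member 0 (0-1): L=2.3926, (cx,cy)=(0.3503,0.9367)
member 1 (0-2): L=1.8210, (cx,cy)=(1.0000,0.0000)
member 2 (1-2): L=2.4471, (cx,cy)=(0.4017,-0.9158)
member 3 (1-3): L=1.9715, (cx,cy)=(0.9952,-0.0979)
member 4 (2-3): L=2.2700, (cx,cy)=(0.4313,0.9022)
solve A·x = −loads:
  F[0-1] = +676.2800 N (tension)
  F[0-2] = -237.2191 N (compression)
  F[1-2] = -1347.1504 N (compression)
  F[1-3] = +818.5379 N (tension)
  F[2-3] = -1804.7647 N (compression)
  Rx@0 = +0.3500 N
  Ry@0 = -633.4412 N
  Ry@2 = +2861.9712 N

-237.219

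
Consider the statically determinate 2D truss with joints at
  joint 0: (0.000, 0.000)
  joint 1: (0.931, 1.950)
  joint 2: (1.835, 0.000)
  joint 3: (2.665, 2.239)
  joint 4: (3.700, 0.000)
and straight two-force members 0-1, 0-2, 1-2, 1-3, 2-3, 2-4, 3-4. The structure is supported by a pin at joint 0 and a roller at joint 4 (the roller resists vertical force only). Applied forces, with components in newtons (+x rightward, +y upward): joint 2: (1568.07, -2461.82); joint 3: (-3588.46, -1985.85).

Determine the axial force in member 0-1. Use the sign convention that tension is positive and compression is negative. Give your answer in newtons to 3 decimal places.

N=5 nodes, M=7 members, R=3 reactions → 2N=10, M+R=10
member 0 (0-1): L=2.1608, (cx,cy)=(0.4308,0.9024)
member 1 (0-2): L=1.8350, (cx,cy)=(1.0000,0.0000)
member 2 (1-2): L=2.1494, (cx,cy)=(0.4206,-0.9072)
member 3 (1-3): L=1.7579, (cx,cy)=(0.9864,0.1644)
member 4 (2-3): L=2.3879, (cx,cy)=(0.3476,0.9376)
member 5 (2-4): L=1.8650, (cx,cy)=(1.0000,0.0000)
member 6 (3-4): L=2.4666, (cx,cy)=(0.4196,-0.9077)
solve A·x = −loads:
  F[0-1] = -4396.9307 N (compression)
  F[0-2] = -125.9746 N (compression)
  F[1-2] = +3736.8027 N (tension)
  F[1-3] = -3513.8943 N (compression)
  F[2-3] = -990.1312 N (compression)
  F[2-4] = +221.7808 N (tension)
  F[3-4] = -528.5555 N (compression)
  Rx@0 = +2020.3900 N
  Ry@0 = +3967.8949 N
  Ry@4 = +479.7751 N

-4396.931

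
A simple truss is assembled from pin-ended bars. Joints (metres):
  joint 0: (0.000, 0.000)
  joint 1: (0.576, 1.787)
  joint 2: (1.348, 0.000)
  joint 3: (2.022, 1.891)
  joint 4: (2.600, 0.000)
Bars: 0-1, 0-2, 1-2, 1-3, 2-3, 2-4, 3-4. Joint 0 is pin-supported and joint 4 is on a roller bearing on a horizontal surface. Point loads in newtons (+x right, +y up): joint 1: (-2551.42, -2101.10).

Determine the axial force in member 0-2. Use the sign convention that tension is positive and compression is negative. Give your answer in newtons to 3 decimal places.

-1458.975

N=5 nodes, M=7 members, R=3 reactions → 2N=10, M+R=10
member 0 (0-1): L=1.8775, (cx,cy)=(0.3068,0.9518)
member 1 (0-2): L=1.3480, (cx,cy)=(1.0000,0.0000)
member 2 (1-2): L=1.9466, (cx,cy)=(0.3966,-0.9180)
member 3 (1-3): L=1.4497, (cx,cy)=(0.9974,0.0717)
member 4 (2-3): L=2.0075, (cx,cy)=(0.3357,0.9420)
member 5 (2-4): L=1.2520, (cx,cy)=(1.0000,0.0000)
member 6 (3-4): L=1.9774, (cx,cy)=(0.2923,-0.9563)
solve A·x = −loads:
  F[0-1] = -3560.9491 N (compression)
  F[0-2] = -1458.9746 N (compression)
  F[1-2] = +1471.7771 N (tension)
  F[1-3] = +877.5528 N (tension)
  F[2-3] = -1434.3447 N (compression)
  F[2-4] = -393.7296 N (compression)
  F[3-4] = +1346.9661 N (tension)
  Rx@0 = +2551.4200 N
  Ry@0 = +3389.2361 N
  Ry@4 = -1288.1361 N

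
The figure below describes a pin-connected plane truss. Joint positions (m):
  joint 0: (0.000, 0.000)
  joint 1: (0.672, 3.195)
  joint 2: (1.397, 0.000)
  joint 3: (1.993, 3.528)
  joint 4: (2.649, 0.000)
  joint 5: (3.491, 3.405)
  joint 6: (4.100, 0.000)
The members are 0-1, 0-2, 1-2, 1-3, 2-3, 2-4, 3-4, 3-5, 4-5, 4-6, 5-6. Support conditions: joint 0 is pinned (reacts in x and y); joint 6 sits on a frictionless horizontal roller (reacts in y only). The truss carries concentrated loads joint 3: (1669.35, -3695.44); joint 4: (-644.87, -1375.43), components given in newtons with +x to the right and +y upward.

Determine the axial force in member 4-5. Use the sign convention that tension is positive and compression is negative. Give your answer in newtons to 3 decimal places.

N=7 nodes, M=11 members, R=3 reactions → 2N=14, M+R=14
member 0 (0-1): L=3.2649, (cx,cy)=(0.2058,0.9786)
member 1 (0-2): L=1.3970, (cx,cy)=(1.0000,0.0000)
member 2 (1-2): L=3.2762, (cx,cy)=(0.2213,-0.9752)
member 3 (1-3): L=1.3623, (cx,cy)=(0.9697,0.2444)
member 4 (2-3): L=3.5780, (cx,cy)=(0.1666,0.9860)
member 5 (2-4): L=1.2520, (cx,cy)=(1.0000,0.0000)
member 6 (3-4): L=3.5885, (cx,cy)=(0.1828,-0.9831)
member 7 (3-5): L=1.5030, (cx,cy)=(0.9966,-0.0818)
member 8 (4-5): L=3.5076, (cx,cy)=(0.2401,0.9708)
member 9 (4-6): L=1.4510, (cx,cy)=(1.0000,0.0000)
member 10 (5-6): L=3.4590, (cx,cy)=(0.1761,-0.9844)
solve A·x = −loads:
  F[0-1] = -970.1811 N (compression)
  F[0-2] = +1224.1678 N (tension)
  F[1-2] = +872.0449 N (tension)
  F[1-3] = -404.9475 N (compression)
  F[2-3] = -862.4747 N (compression)
  F[2-4] = +1560.8096 N (tension)
  F[3-4] = -2649.3364 N (compression)
  F[3-5] = -1727.1534 N (compression)
  F[4-5] = +4100.0065 N (tension)
  F[4-6] = +737.1425 N (tension)
  F[5-6] = -4186.8634 N (compression)
  Rx@0 = -1024.4800 N
  Ry@0 = +949.4083 N
  Ry@6 = +4121.4617 N

4100.007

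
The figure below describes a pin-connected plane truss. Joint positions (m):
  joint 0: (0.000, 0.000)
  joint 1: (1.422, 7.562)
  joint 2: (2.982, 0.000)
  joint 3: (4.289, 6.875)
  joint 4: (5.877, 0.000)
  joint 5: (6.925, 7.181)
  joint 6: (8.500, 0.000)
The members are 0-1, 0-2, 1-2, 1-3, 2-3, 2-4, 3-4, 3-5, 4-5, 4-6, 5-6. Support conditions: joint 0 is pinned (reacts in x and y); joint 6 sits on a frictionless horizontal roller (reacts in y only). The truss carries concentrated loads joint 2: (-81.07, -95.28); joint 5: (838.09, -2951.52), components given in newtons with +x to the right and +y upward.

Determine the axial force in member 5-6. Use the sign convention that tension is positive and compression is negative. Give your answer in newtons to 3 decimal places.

-3220.868

N=7 nodes, M=11 members, R=3 reactions → 2N=14, M+R=14
member 0 (0-1): L=7.6945, (cx,cy)=(0.1848,0.9828)
member 1 (0-2): L=2.9820, (cx,cy)=(1.0000,0.0000)
member 2 (1-2): L=7.7212, (cx,cy)=(0.2020,-0.9794)
member 3 (1-3): L=2.9482, (cx,cy)=(0.9725,-0.2330)
member 4 (2-3): L=6.9981, (cx,cy)=(0.1868,0.9824)
member 5 (2-4): L=2.8950, (cx,cy)=(1.0000,0.0000)
member 6 (3-4): L=7.0560, (cx,cy)=(0.2251,-0.9743)
member 7 (3-5): L=2.6537, (cx,cy)=(0.9933,0.1153)
member 8 (4-5): L=7.2571, (cx,cy)=(0.1444,0.9895)
member 9 (4-6): L=2.6230, (cx,cy)=(1.0000,0.0000)
member 10 (5-6): L=7.3517, (cx,cy)=(0.2142,-0.9768)
solve A·x = −loads:
  F[0-1] = +101.0255 N (tension)
  F[0-2] = +738.3498 N (tension)
  F[1-2] = -111.4535 N (compression)
  F[1-3] = +42.3542 N (tension)
  F[2-3] = +208.0965 N (tension)
  F[2-4] = +758.0368 N (tension)
  F[3-4] = -185.1850 N (compression)
  F[3-5] = +122.5477 N (tension)
  F[4-5] = +182.3457 N (tension)
  F[4-6] = +690.0271 N (tension)
  F[5-6] = -3220.8679 N (compression)
  Rx@0 = -757.0200 N
  Ry@0 = -99.2853 N
  Ry@6 = +3146.0853 N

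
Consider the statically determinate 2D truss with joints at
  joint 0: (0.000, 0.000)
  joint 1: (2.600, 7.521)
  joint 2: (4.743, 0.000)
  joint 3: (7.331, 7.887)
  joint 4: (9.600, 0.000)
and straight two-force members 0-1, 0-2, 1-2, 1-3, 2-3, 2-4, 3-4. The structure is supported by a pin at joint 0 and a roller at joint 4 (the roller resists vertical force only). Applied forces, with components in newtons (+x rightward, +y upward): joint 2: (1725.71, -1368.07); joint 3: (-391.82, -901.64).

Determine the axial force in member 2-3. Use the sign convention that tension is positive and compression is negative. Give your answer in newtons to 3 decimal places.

209.945

N=5 nodes, M=7 members, R=3 reactions → 2N=10, M+R=10
member 0 (0-1): L=7.9577, (cx,cy)=(0.3267,0.9451)
member 1 (0-2): L=4.7430, (cx,cy)=(1.0000,0.0000)
member 2 (1-2): L=7.8204, (cx,cy)=(0.2740,-0.9617)
member 3 (1-3): L=4.7451, (cx,cy)=(0.9970,0.0771)
member 4 (2-3): L=8.3008, (cx,cy)=(0.3118,0.9502)
member 5 (2-4): L=4.8570, (cx,cy)=(1.0000,0.0000)
member 6 (3-4): L=8.2069, (cx,cy)=(0.2765,-0.9610)
solve A·x = −loads:
  F[0-1] = -1298.4280 N (compression)
  F[0-2] = +1758.1207 N (tension)
  F[1-2] = +1215.1023 N (tension)
  F[1-3] = -759.4660 N (compression)
  F[2-3] = +209.9447 N (tension)
  F[2-4] = +299.9272 N (tension)
  F[3-4] = -1084.8264 N (compression)
  Rx@0 = -1333.8900 N
  Ry@0 = +1227.1689 N
  Ry@4 = +1042.5411 N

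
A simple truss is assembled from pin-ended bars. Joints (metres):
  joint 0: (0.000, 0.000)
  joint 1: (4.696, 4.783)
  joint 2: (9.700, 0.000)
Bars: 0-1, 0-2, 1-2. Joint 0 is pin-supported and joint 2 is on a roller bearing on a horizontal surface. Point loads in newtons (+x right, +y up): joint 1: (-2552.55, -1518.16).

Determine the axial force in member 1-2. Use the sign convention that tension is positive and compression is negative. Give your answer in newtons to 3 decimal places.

N=3 nodes, M=3 members, R=3 reactions → 2N=6, M+R=6
member 0 (0-1): L=6.7029, (cx,cy)=(0.7006,0.7136)
member 1 (0-2): L=9.7000, (cx,cy)=(1.0000,0.0000)
member 2 (1-2): L=6.9222, (cx,cy)=(0.7229,-0.6910)
solve A·x = −loads:
  F[0-1] = -2861.4379 N (compression)
  F[0-2] = -547.8629 N (compression)
  F[1-2] = +757.8790 N (tension)
  Rx@0 = +2552.5500 N
  Ry@0 = +2041.8267 N
  Ry@2 = -523.6667 N

757.879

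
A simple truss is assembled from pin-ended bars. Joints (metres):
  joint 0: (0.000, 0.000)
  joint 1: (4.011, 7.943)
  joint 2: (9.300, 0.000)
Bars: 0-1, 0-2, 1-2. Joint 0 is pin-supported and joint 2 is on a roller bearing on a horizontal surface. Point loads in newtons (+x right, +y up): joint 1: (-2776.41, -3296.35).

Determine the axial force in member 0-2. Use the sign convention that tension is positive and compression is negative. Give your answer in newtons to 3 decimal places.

-632.316

N=3 nodes, M=3 members, R=3 reactions → 2N=6, M+R=6
member 0 (0-1): L=8.8983, (cx,cy)=(0.4508,0.8926)
member 1 (0-2): L=9.3000, (cx,cy)=(1.0000,0.0000)
member 2 (1-2): L=9.5428, (cx,cy)=(0.5542,-0.8324)
solve A·x = −loads:
  F[0-1] = -4756.6070 N (compression)
  F[0-2] = -632.3156 N (compression)
  F[1-2] = +1140.8683 N (tension)
  Rx@0 = +2776.4100 N
  Ry@0 = +4245.9591 N
  Ry@2 = -949.6091 N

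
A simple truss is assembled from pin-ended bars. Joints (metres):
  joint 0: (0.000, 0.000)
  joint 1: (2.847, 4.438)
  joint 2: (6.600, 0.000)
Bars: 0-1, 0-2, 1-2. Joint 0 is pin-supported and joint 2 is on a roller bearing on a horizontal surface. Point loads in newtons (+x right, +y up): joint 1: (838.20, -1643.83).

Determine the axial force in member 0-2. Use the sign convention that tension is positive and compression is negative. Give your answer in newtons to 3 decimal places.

1076.273

N=3 nodes, M=3 members, R=3 reactions → 2N=6, M+R=6
member 0 (0-1): L=5.2727, (cx,cy)=(0.5400,0.8417)
member 1 (0-2): L=6.6000, (cx,cy)=(1.0000,0.0000)
member 2 (1-2): L=5.8121, (cx,cy)=(0.6457,-0.7636)
solve A·x = −loads:
  F[0-1] = -440.9141 N (compression)
  F[0-2] = +1076.2725 N (tension)
  F[1-2] = -1666.7827 N (compression)
  Rx@0 = -838.2000 N
  Ry@0 = +371.1155 N
  Ry@2 = +1272.7145 N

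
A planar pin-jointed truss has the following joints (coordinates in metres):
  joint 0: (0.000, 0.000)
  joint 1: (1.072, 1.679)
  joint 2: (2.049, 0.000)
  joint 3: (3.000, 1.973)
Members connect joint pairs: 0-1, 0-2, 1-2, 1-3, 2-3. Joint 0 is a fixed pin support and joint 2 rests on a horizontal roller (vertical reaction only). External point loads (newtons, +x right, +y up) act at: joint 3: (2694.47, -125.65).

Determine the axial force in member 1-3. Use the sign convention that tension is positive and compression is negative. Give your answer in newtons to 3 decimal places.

N=4 nodes, M=5 members, R=3 reactions → 2N=8, M+R=8
member 0 (0-1): L=1.9920, (cx,cy)=(0.5381,0.8429)
member 1 (0-2): L=2.0490, (cx,cy)=(1.0000,0.0000)
member 2 (1-2): L=1.9426, (cx,cy)=(0.5029,-0.8643)
member 3 (1-3): L=1.9503, (cx,cy)=(0.9886,0.1507)
member 4 (2-3): L=2.1902, (cx,cy)=(0.4342,0.9008)
solve A·x = −loads:
  F[0-1] = +3147.4553 N (tension)
  F[0-2] = +1000.6931 N (tension)
  F[1-2] = -2544.6642 N (compression)
  F[1-3] = +3007.9707 N (tension)
  F[2-3] = -642.8531 N (compression)
  Rx@0 = -2694.4700 N
  Ry@0 = -2652.8465 N
  Ry@2 = +2778.4965 N

3007.971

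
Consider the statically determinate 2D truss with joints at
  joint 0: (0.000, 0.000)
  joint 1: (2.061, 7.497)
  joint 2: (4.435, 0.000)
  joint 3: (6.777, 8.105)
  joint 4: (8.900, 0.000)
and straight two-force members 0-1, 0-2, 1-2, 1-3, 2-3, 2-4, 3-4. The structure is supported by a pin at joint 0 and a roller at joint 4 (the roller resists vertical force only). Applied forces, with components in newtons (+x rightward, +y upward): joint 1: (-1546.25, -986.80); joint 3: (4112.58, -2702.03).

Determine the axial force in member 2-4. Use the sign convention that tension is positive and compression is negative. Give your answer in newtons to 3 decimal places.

N=5 nodes, M=7 members, R=3 reactions → 2N=10, M+R=10
member 0 (0-1): L=7.7751, (cx,cy)=(0.2651,0.9642)
member 1 (0-2): L=4.4350, (cx,cy)=(1.0000,0.0000)
member 2 (1-2): L=7.8639, (cx,cy)=(0.3019,-0.9533)
member 3 (1-3): L=4.7550, (cx,cy)=(0.9918,0.1279)
member 4 (2-3): L=8.4366, (cx,cy)=(0.2776,0.9607)
member 5 (2-4): L=4.4650, (cx,cy)=(1.0000,0.0000)
member 6 (3-4): L=8.3784, (cx,cy)=(0.2534,-0.9674)
solve A·x = −loads:
  F[0-1] = +1078.4775 N (tension)
  F[0-2] = +2280.4518 N (tension)
  F[1-2] = -1804.4538 N (compression)
  F[1-3] = +2396.5391 N (tension)
  F[2-3] = +1790.6436 N (tension)
  F[2-4] = +1238.6291 N (tension)
  F[3-4] = -4888.2582 N (compression)
  Rx@0 = -2566.3300 N
  Ry@0 = -1039.8977 N
  Ry@4 = +4728.7277 N

1238.629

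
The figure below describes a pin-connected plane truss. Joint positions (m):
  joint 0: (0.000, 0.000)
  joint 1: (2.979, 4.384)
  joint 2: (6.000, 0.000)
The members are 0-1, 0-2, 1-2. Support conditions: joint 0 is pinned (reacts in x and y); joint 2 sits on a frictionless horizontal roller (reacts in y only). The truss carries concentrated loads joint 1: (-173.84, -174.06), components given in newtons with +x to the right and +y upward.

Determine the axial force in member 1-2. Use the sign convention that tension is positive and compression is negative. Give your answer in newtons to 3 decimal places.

49.304

N=3 nodes, M=3 members, R=3 reactions → 2N=6, M+R=6
member 0 (0-1): L=5.3004, (cx,cy)=(0.5620,0.8271)
member 1 (0-2): L=6.0000, (cx,cy)=(1.0000,0.0000)
member 2 (1-2): L=5.3241, (cx,cy)=(0.5674,-0.8234)
solve A·x = −loads:
  F[0-1] = -259.5274 N (compression)
  F[0-2] = -27.9762 N (compression)
  F[1-2] = +49.3040 N (tension)
  Rx@0 = +173.8400 N
  Ry@0 = +214.6583 N
  Ry@2 = -40.5983 N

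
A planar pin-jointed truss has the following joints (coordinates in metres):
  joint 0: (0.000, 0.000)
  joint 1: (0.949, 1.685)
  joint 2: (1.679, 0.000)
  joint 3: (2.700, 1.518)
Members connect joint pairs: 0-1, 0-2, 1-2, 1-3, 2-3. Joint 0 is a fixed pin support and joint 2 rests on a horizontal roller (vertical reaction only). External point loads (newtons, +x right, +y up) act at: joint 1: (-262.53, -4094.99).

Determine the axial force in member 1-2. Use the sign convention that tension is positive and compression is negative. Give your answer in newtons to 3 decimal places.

-2235.306

N=4 nodes, M=5 members, R=3 reactions → 2N=8, M+R=8
member 0 (0-1): L=1.9339, (cx,cy)=(0.4907,0.8713)
member 1 (0-2): L=1.6790, (cx,cy)=(1.0000,0.0000)
member 2 (1-2): L=1.8363, (cx,cy)=(0.3975,-0.9176)
member 3 (1-3): L=1.7589, (cx,cy)=(0.9955,-0.0949)
member 4 (2-3): L=1.8294, (cx,cy)=(0.5581,0.8298)
solve A·x = −loads:
  F[0-1] = -2345.7684 N (compression)
  F[0-2] = +888.6034 N (tension)
  F[1-2] = -2235.3058 N (compression)
  F[1-3] = -0.0000 N (compression)
  F[2-3] = +0.0000 N (tension)
  Rx@0 = +262.5300 N
  Ry@0 = +2043.8986 N
  Ry@2 = +2051.0914 N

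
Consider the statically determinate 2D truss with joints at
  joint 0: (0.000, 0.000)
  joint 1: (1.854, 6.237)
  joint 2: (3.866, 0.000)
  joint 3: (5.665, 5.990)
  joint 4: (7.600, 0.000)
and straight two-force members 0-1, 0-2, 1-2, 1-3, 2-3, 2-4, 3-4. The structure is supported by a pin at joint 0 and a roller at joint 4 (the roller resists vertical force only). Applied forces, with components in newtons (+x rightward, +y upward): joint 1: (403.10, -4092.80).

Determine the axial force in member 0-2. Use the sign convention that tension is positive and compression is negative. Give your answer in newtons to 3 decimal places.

1224.593

N=5 nodes, M=7 members, R=3 reactions → 2N=10, M+R=10
member 0 (0-1): L=6.5067, (cx,cy)=(0.2849,0.9585)
member 1 (0-2): L=3.8660, (cx,cy)=(1.0000,0.0000)
member 2 (1-2): L=6.5535, (cx,cy)=(0.3070,-0.9517)
member 3 (1-3): L=3.8190, (cx,cy)=(0.9979,-0.0647)
member 4 (2-3): L=6.2543, (cx,cy)=(0.2876,0.9577)
member 5 (2-4): L=3.7340, (cx,cy)=(1.0000,0.0000)
member 6 (3-4): L=6.2948, (cx,cy)=(0.3074,-0.9516)
solve A·x = −loads:
  F[0-1] = -2883.0785 N (compression)
  F[0-2] = +1224.5926 N (tension)
  F[1-2] = -1341.3351 N (compression)
  F[1-3] = -814.4924 N (compression)
  F[2-3] = +1332.8865 N (tension)
  F[2-4] = +429.3939 N (tension)
  F[3-4] = -1396.8696 N (compression)
  Rx@0 = -403.1000 N
  Ry@0 = +2763.5650 N
  Ry@4 = +1329.2350 N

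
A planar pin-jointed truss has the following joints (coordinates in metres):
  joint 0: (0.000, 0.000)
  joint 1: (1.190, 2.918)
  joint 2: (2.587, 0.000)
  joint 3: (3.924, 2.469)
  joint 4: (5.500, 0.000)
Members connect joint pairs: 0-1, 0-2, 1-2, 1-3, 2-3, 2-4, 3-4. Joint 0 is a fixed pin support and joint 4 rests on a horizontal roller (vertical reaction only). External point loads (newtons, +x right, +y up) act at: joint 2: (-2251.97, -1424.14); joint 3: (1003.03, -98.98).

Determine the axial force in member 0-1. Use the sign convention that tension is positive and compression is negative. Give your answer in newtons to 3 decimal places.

N=5 nodes, M=7 members, R=3 reactions → 2N=10, M+R=10
member 0 (0-1): L=3.1513, (cx,cy)=(0.3776,0.9260)
member 1 (0-2): L=2.5870, (cx,cy)=(1.0000,0.0000)
member 2 (1-2): L=3.2352, (cx,cy)=(0.4318,-0.9020)
member 3 (1-3): L=2.7706, (cx,cy)=(0.9868,-0.1621)
member 4 (2-3): L=2.8078, (cx,cy)=(0.4762,0.8793)
member 5 (2-4): L=2.9130, (cx,cy)=(1.0000,0.0000)
member 6 (3-4): L=2.9291, (cx,cy)=(0.5380,-0.8429)
solve A·x = −loads:
  F[0-1] = -358.9453 N (compression)
  F[0-2] = -1113.3953 N (compression)
  F[1-2] = +426.7273 N (tension)
  F[1-3] = -324.0967 N (compression)
  F[2-3] = +1181.8399 N (tension)
  F[2-4] = +760.0742 N (tension)
  F[3-4] = -1412.6570 N (compression)
  Rx@0 = +1248.9400 N
  Ry@0 = +332.3693 N
  Ry@4 = +1190.7507 N

-358.945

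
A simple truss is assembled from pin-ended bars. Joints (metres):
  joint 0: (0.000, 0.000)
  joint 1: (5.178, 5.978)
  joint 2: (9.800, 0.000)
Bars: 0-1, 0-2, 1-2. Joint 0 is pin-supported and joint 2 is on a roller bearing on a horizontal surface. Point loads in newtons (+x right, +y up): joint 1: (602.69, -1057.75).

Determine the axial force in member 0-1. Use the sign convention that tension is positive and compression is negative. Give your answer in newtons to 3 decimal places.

N=3 nodes, M=3 members, R=3 reactions → 2N=6, M+R=6
member 0 (0-1): L=7.9087, (cx,cy)=(0.6547,0.7559)
member 1 (0-2): L=9.8000, (cx,cy)=(1.0000,0.0000)
member 2 (1-2): L=7.5564, (cx,cy)=(0.6117,-0.7911)
solve A·x = −loads:
  F[0-1] = -173.6120 N (compression)
  F[0-2] = +716.3570 N (tension)
  F[1-2] = -1171.1573 N (compression)
  Rx@0 = -602.6900 N
  Ry@0 = +131.2285 N
  Ry@2 = +926.5215 N

-173.612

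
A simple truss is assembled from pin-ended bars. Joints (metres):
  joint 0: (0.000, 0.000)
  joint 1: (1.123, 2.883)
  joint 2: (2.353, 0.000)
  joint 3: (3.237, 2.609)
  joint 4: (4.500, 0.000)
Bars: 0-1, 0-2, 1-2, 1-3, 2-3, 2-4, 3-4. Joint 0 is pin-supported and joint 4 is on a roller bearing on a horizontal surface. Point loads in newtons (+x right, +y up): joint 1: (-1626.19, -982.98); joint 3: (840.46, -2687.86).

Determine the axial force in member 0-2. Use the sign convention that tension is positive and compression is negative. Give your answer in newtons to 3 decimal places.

11.483

N=5 nodes, M=7 members, R=3 reactions → 2N=10, M+R=10
member 0 (0-1): L=3.0940, (cx,cy)=(0.3630,0.9318)
member 1 (0-2): L=2.3530, (cx,cy)=(1.0000,0.0000)
member 2 (1-2): L=3.1344, (cx,cy)=(0.3924,-0.9198)
member 3 (1-3): L=2.1317, (cx,cy)=(0.9917,-0.1285)
member 4 (2-3): L=2.7547, (cx,cy)=(0.3209,0.9471)
member 5 (2-4): L=2.1470, (cx,cy)=(1.0000,0.0000)
member 6 (3-4): L=2.8986, (cx,cy)=(0.4357,-0.9001)
solve A·x = −loads:
  F[0-1] = -2196.4163 N (compression)
  F[0-2] = +11.4833 N (tension)
  F[1-2] = +1100.4453 N (tension)
  F[1-3] = +400.4652 N (tension)
  F[2-3] = -1068.6983 N (compression)
  F[2-4] = +786.2694 N (tension)
  F[3-4] = -1804.5157 N (compression)
  Rx@0 = +785.7300 N
  Ry@0 = +2046.6303 N
  Ry@4 = +1624.2097 N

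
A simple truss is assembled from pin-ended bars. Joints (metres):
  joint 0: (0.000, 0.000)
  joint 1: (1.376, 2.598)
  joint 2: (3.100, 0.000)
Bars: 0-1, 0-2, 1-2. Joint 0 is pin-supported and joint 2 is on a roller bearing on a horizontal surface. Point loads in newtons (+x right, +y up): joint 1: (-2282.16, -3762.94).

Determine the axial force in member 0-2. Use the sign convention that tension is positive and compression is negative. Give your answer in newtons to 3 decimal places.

N=3 nodes, M=3 members, R=3 reactions → 2N=6, M+R=6
member 0 (0-1): L=2.9399, (cx,cy)=(0.4680,0.8837)
member 1 (0-2): L=3.1000, (cx,cy)=(1.0000,0.0000)
member 2 (1-2): L=3.1180, (cx,cy)=(0.5529,-0.8332)
solve A·x = −loads:
  F[0-1] = -4532.3686 N (compression)
  F[0-2] = -160.8121 N (compression)
  F[1-2] = +290.8402 N (tension)
  Rx@0 = +2282.1600 N
  Ry@0 = +4005.2775 N
  Ry@2 = -242.3375 N

-160.812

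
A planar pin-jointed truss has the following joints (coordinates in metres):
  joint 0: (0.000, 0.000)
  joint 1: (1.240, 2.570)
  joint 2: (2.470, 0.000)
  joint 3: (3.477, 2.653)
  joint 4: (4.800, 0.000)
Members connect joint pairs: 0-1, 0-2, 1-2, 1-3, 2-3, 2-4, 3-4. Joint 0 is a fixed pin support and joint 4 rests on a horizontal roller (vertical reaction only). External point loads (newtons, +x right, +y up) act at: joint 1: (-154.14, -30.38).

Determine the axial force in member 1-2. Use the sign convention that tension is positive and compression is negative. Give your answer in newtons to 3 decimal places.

85.530

N=5 nodes, M=7 members, R=3 reactions → 2N=10, M+R=10
member 0 (0-1): L=2.8535, (cx,cy)=(0.4346,0.9006)
member 1 (0-2): L=2.4700, (cx,cy)=(1.0000,0.0000)
member 2 (1-2): L=2.8492, (cx,cy)=(0.4317,-0.9020)
member 3 (1-3): L=2.2385, (cx,cy)=(0.9993,0.0371)
member 4 (2-3): L=2.8377, (cx,cy)=(0.3549,0.9349)
member 5 (2-4): L=2.3300, (cx,cy)=(1.0000,0.0000)
member 6 (3-4): L=2.9646, (cx,cy)=(0.4463,-0.8949)
solve A·x = −loads:
  F[0-1] = -116.6506 N (compression)
  F[0-2] = -103.4491 N (compression)
  F[1-2] = +85.5299 N (tension)
  F[1-3] = +66.5713 N (tension)
  F[2-3] = -82.5199 N (compression)
  F[2-4] = -37.2420 N (compression)
  F[3-4] = +83.4518 N (tension)
  Rx@0 = +154.1400 N
  Ry@0 = +105.0610 N
  Ry@4 = -74.6810 N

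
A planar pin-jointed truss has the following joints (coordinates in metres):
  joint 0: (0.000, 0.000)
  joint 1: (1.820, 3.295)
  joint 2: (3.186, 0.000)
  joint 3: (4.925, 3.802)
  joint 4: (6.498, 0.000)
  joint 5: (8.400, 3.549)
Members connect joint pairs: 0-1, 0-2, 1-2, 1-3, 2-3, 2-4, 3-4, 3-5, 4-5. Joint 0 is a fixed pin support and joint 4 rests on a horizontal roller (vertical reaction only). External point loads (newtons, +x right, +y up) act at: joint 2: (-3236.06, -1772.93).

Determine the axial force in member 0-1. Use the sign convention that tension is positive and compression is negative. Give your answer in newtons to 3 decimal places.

N=6 nodes, M=9 members, R=3 reactions → 2N=12, M+R=12
member 0 (0-1): L=3.7642, (cx,cy)=(0.4835,0.8753)
member 1 (0-2): L=3.1860, (cx,cy)=(1.0000,0.0000)
member 2 (1-2): L=3.5669, (cx,cy)=(0.3830,-0.9238)
member 3 (1-3): L=3.1461, (cx,cy)=(0.9869,0.1612)
member 4 (2-3): L=4.1808, (cx,cy)=(0.4159,0.9094)
member 5 (2-4): L=3.3120, (cx,cy)=(1.0000,0.0000)
member 6 (3-4): L=4.1146, (cx,cy)=(0.3823,-0.9240)
member 7 (3-5): L=3.4842, (cx,cy)=(0.9974,-0.0726)
member 8 (4-5): L=4.0265, (cx,cy)=(0.4724,0.8814)
solve A·x = −loads:
  F[0-1] = -1032.3404 N (compression)
  F[0-2] = -2736.9248 N (compression)
  F[1-2] = +833.5762 N (tension)
  F[1-3] = -829.2014 N (compression)
  F[2-3] = +1102.8309 N (tension)
  F[2-4] = +359.6452 N (tension)
  F[3-4] = -940.7366 N (compression)
  F[3-5] = -0.0000 N (tension)
  F[4-5] = +0.0000 N (tension)
  Rx@0 = +3236.0600 N
  Ry@0 = +903.6541 N
  Ry@4 = +869.2759 N

-1032.340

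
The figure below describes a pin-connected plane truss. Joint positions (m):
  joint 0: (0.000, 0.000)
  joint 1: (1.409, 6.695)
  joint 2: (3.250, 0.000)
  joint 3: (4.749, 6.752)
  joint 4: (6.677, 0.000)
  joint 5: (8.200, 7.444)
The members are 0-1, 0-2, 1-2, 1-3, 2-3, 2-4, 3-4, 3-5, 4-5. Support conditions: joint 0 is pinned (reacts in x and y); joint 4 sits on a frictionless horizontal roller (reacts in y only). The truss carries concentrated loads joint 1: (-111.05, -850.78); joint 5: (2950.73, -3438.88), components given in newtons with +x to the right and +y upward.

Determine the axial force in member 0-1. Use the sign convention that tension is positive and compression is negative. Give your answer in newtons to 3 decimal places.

N=6 nodes, M=9 members, R=3 reactions → 2N=12, M+R=12
member 0 (0-1): L=6.8417, (cx,cy)=(0.2059,0.9786)
member 1 (0-2): L=3.2500, (cx,cy)=(1.0000,0.0000)
member 2 (1-2): L=6.9435, (cx,cy)=(0.2651,-0.9642)
member 3 (1-3): L=3.3405, (cx,cy)=(0.9999,0.0171)
member 4 (2-3): L=6.9164, (cx,cy)=(0.2167,0.9762)
member 5 (2-4): L=3.4270, (cx,cy)=(1.0000,0.0000)
member 6 (3-4): L=7.0219, (cx,cy)=(0.2746,-0.9616)
member 7 (3-5): L=3.5197, (cx,cy)=(0.9805,0.1966)
member 8 (4-5): L=7.5982, (cx,cy)=(0.2004,0.9797)
solve A·x = −loads:
  F[0-1] = +3363.5899 N (tension)
  F[0-2] = +2146.9682 N (tension)
  F[1-2] = -4261.7960 N (compression)
  F[1-3] = +1934.0149 N (tension)
  F[2-3] = +4209.3164 N (tension)
  F[2-4] = +104.7055 N (tension)
  F[3-4] = -3513.1738 N (compression)
  F[3-5] = +3886.4947 N (tension)
  F[4-5] = -4290.0598 N (compression)
  Rx@0 = -2839.6800 N
  Ry@0 = -3291.4871 N
  Ry@4 = +7581.1471 N

3363.590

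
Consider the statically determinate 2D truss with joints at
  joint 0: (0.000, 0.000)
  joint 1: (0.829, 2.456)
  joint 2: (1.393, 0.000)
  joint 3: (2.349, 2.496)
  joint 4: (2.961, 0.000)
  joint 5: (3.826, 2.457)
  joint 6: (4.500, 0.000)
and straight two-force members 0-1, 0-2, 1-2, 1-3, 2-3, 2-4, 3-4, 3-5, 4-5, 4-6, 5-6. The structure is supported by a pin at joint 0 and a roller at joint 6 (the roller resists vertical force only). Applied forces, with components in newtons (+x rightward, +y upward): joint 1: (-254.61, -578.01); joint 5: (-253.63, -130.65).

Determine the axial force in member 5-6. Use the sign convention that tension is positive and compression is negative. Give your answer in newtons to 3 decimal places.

62.091

N=7 nodes, M=11 members, R=3 reactions → 2N=14, M+R=14
member 0 (0-1): L=2.5921, (cx,cy)=(0.3198,0.9475)
member 1 (0-2): L=1.3930, (cx,cy)=(1.0000,0.0000)
member 2 (1-2): L=2.5199, (cx,cy)=(0.2238,-0.9746)
member 3 (1-3): L=1.5205, (cx,cy)=(0.9997,0.0263)
member 4 (2-3): L=2.6728, (cx,cy)=(0.3577,0.9338)
member 5 (2-4): L=1.5680, (cx,cy)=(1.0000,0.0000)
member 6 (3-4): L=2.5699, (cx,cy)=(0.2381,-0.9712)
member 7 (3-5): L=1.4775, (cx,cy)=(0.9997,-0.0264)
member 8 (4-5): L=2.6048, (cx,cy)=(0.3321,0.9433)
member 9 (4-6): L=1.5390, (cx,cy)=(1.0000,0.0000)
member 10 (5-6): L=2.5478, (cx,cy)=(0.2645,-0.9644)
solve A·x = −loads:
  F[0-1] = -811.1392 N (compression)
  F[0-2] = -248.8269 N (compression)
  F[1-2] = +194.1847 N (tension)
  F[1-3] = -48.2814 N (compression)
  F[2-3] = -202.6656 N (compression)
  F[2-4] = -132.8768 N (compression)
  F[3-4] = +200.7549 N (tension)
  F[3-5] = -168.6194 N (compression)
  F[4-5] = -206.7098 N (compression)
  F[4-6] = -16.4258 N (compression)
  F[5-6] = +62.0907 N (tension)
  Rx@0 = +508.2400 N
  Ry@0 = +768.5386 N
  Ry@6 = -59.8786 N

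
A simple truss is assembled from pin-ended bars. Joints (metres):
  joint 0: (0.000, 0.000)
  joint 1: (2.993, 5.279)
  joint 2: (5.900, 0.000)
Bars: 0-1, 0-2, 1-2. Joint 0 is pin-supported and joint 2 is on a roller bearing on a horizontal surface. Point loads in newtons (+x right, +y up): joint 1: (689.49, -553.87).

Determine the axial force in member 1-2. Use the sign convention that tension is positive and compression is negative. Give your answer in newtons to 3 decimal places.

N=3 nodes, M=3 members, R=3 reactions → 2N=6, M+R=6
member 0 (0-1): L=6.0684, (cx,cy)=(0.4932,0.8699)
member 1 (0-2): L=5.9000, (cx,cy)=(1.0000,0.0000)
member 2 (1-2): L=6.0265, (cx,cy)=(0.4824,-0.8760)
solve A·x = −loads:
  F[0-1] = +395.4655 N (tension)
  F[0-2] = +494.4433 N (tension)
  F[1-2] = -1025.0271 N (compression)
  Rx@0 = -689.4900 N
  Ry@0 = -344.0199 N
  Ry@2 = +897.8899 N

-1025.027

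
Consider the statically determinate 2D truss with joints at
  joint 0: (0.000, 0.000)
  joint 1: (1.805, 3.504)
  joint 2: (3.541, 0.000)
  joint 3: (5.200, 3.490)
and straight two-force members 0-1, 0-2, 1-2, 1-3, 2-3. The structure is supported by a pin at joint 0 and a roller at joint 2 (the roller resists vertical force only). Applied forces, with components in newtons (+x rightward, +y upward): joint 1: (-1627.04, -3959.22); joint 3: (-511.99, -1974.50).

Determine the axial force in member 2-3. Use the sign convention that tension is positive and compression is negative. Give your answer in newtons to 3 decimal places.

N=4 nodes, M=5 members, R=3 reactions → 2N=8, M+R=8
member 0 (0-1): L=3.9416, (cx,cy)=(0.4579,0.8890)
member 1 (0-2): L=3.5410, (cx,cy)=(1.0000,0.0000)
member 2 (1-2): L=3.9105, (cx,cy)=(0.4439,-0.8961)
member 3 (1-3): L=3.3950, (cx,cy)=(1.0000,-0.0041)
member 4 (2-3): L=3.8642, (cx,cy)=(0.4293,0.9032)
solve A·x = −loads:
  F[0-1] = -3521.5640 N (compression)
  F[0-2] = -526.3707 N (compression)
  F[1-2] = -926.6834 N (compression)
  F[1-3] = +425.7737 N (tension)
  F[2-3] = -2184.2879 N (compression)
  Rx@0 = +2139.0300 N
  Ry@0 = +3130.6139 N
  Ry@2 = +2803.1061 N

-2184.288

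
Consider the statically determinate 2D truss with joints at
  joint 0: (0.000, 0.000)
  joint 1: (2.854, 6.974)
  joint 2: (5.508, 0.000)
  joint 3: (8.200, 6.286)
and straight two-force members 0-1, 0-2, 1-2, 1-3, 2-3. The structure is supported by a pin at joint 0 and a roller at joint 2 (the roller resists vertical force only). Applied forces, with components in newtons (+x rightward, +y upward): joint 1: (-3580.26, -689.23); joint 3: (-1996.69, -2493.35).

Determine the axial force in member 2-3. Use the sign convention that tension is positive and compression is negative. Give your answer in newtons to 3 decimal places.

N=4 nodes, M=5 members, R=3 reactions → 2N=8, M+R=8
member 0 (0-1): L=7.5354, (cx,cy)=(0.3787,0.9255)
member 1 (0-2): L=5.5080, (cx,cy)=(1.0000,0.0000)
member 2 (1-2): L=7.4619, (cx,cy)=(0.3557,-0.9346)
member 3 (1-3): L=5.3901, (cx,cy)=(0.9918,-0.1276)
member 4 (2-3): L=6.8382, (cx,cy)=(0.3937,0.9193)
solve A·x = −loads:
  F[0-1] = -6402.3626 N (compression)
  F[0-2] = -3152.0774 N (compression)
  F[1-2] = +5723.7298 N (tension)
  F[1-3] = -887.6441 N (compression)
  F[2-3] = -2835.6245 N (compression)
  Rx@0 = +5576.9500 N
  Ry@0 = +5925.3894 N
  Ry@2 = -2742.8094 N

-2835.625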